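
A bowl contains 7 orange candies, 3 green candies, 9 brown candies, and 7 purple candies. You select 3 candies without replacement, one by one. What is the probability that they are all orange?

P = 7/26 × 6/25 × 5/24 = 210/15600 = 7/520.

7/520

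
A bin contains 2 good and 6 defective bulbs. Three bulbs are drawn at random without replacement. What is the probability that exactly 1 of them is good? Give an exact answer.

15/28

One ordering (good drawn first) has probability 2/8 × 6/7 × 5/6 = 60/336 = 5/28.
There are C(3,1) = 3 such orderings, each equally likely, so P = 3 × 5/28 = 15/28.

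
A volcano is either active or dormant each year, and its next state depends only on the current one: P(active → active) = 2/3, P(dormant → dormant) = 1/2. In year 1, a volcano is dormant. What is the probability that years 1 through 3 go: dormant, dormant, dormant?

Year 1 is given. For each transition, use the conditional probability from the current state:
P(dormant | dormant) = 1/2; P(dormant | dormant) = 1/2.
P = 1/2 × 1/2 = 1/4.

1/4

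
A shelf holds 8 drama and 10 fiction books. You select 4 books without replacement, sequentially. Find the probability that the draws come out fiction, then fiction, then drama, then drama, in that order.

Chain rule:
P = 10/18 × 9/17 × 8/16 × 7/15 = 5040/73440 = 7/102.

7/102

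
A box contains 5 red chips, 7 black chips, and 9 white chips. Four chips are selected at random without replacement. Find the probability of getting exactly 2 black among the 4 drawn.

One ordering (black drawn first) has probability 7/21 × 6/20 × 14/19 × 13/18 = 7644/143640 = 91/1710.
There are C(4,2) = 6 such orderings, each equally likely, so P = 6 × 91/1710 = 91/285.

91/285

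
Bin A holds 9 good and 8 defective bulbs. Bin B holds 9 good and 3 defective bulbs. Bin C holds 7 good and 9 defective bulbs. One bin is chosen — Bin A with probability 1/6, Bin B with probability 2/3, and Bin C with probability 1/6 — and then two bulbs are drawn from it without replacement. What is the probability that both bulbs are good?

19609/44880

From Bin A: P(both good) = (9/17)(8/16) = 9/34.
From Bin B: P(both good) = (9/12)(8/11) = 6/11.
From Bin C: P(both good) = (7/16)(6/15) = 7/40.
Total probability = (1/6)(9/34) + (2/3)(6/11) + (1/6)(7/40) = 19609/44880.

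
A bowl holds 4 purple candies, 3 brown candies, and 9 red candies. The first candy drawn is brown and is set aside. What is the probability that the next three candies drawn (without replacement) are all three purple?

With the first candy removed, 4 purple remain out of 15.
P = 4/15 × 3/14 × 2/13 = 24/2730 = 4/455.

4/455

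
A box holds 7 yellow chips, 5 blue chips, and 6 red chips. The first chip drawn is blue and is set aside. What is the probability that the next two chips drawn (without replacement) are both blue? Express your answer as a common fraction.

3/68

With the first chip removed, 4 blue remain out of 17.
P = 4/17 × 3/16 = 12/272 = 3/68.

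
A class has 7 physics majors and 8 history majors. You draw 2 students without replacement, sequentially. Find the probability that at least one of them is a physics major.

P(no physics majors) = 8/15 × 7/14 = 56/210 = 4/15.
P(at least one) = 1 − 4/15 = 11/15.

11/15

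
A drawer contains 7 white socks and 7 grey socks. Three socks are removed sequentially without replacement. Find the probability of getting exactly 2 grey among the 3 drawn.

One ordering (grey drawn first) has probability 7/14 × 6/13 × 7/12 = 294/2184 = 7/52.
There are C(3,2) = 3 such orderings, each equally likely, so P = 3 × 7/52 = 21/52.

21/52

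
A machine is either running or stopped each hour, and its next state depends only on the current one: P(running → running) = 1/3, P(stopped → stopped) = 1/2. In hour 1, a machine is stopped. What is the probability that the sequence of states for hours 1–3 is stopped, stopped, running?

1/4

Hour 1 is given. For each transition, use the conditional probability from the current state:
P(stopped | stopped) = 1/2; P(running | stopped) = 1/2.
P = 1/2 × 1/2 = 1/4.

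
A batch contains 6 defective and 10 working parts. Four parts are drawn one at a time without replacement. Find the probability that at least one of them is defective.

23/26

P(no defective) = 10/16 × 9/15 × 8/14 × 7/13 = 5040/43680 = 3/26.
P(at least one) = 1 − 3/26 = 23/26.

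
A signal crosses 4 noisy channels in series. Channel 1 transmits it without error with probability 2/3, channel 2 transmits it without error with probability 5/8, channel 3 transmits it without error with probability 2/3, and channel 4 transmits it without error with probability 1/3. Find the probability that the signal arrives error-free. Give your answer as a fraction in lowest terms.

5/54

Multiplying along the chain,
P = 2/3 × 5/8 × 2/3 × 1/3 = 20/216 = 5/54.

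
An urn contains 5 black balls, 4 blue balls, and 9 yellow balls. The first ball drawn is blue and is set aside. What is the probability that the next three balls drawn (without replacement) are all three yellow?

21/170

After the first draw, 9 of the remaining 17 balls are yellow.
P = 9/17 × 8/16 × 7/15 = 504/4080 = 21/170.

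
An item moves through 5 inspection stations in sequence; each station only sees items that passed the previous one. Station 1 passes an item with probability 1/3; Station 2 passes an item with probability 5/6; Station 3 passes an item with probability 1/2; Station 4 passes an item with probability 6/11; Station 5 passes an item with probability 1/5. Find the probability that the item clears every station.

Each stage is reached only if all earlier stages succeed, so
P = 1/3 × 5/6 × 1/2 × 6/11 × 1/5 = 30/1980 = 1/66.

1/66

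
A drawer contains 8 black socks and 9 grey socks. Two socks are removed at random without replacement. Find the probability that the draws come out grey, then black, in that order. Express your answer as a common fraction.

9/34

Each draw changes the counts, so multiply the conditional probabilities along the sequence:
P = 9/17 × 8/16 = 72/272 = 9/34.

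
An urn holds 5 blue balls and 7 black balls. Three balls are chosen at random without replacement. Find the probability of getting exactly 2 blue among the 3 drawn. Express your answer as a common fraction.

One ordering (blue drawn first) has probability 5/12 × 4/11 × 7/10 = 140/1320 = 7/66.
There are C(3,2) = 3 such orderings, each equally likely, so P = 3 × 7/66 = 7/22.

7/22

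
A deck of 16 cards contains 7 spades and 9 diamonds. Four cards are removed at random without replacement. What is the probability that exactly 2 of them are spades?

One ordering (spades drawn first) has probability 7/16 × 6/15 × 9/14 × 8/13 = 3024/43680 = 9/130.
There are C(4,2) = 6 such orderings, each equally likely, so P = 6 × 9/130 = 27/65.

27/65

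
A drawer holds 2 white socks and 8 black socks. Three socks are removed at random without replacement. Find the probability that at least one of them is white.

P(no white) = 8/10 × 7/9 × 6/8 = 336/720 = 7/15.
P(at least one) = 1 − 7/15 = 8/15.

8/15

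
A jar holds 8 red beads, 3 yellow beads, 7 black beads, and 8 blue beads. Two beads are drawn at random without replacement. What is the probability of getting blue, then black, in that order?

28/325

Each draw changes the counts, so multiply the conditional probabilities along the sequence:
P = 8/26 × 7/25 = 56/650 = 28/325.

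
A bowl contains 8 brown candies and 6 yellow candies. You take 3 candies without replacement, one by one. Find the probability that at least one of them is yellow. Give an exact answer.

P(no yellow) = 8/14 × 7/13 × 6/12 = 336/2184 = 2/13.
P(at least one) = 1 − 2/13 = 11/13.

11/13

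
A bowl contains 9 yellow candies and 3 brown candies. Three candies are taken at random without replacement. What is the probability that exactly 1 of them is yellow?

One ordering (yellow drawn first) has probability 9/12 × 3/11 × 2/10 = 54/1320 = 9/220.
There are C(3,1) = 3 such orderings, each equally likely, so P = 3 × 9/220 = 27/220.

27/220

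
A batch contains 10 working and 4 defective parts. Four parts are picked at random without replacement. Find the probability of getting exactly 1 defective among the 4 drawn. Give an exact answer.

One ordering (defective drawn first) has probability 4/14 × 10/13 × 9/12 × 8/11 = 2880/24024 = 120/1001.
There are C(4,1) = 4 such orderings, each equally likely, so P = 4 × 120/1001 = 480/1001.

480/1001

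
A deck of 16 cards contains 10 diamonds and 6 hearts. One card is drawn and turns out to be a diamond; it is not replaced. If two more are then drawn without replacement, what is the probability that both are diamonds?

12/35

After the first draw, 9 of the remaining 15 cards are diamonds.
P = 9/15 × 8/14 = 72/210 = 12/35.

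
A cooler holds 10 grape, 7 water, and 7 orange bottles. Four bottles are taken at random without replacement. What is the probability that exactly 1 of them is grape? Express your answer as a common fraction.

One ordering (grape drawn first) has probability 10/24 × 14/23 × 13/22 × 12/21 = 21840/255024 = 65/759.
There are C(4,1) = 4 such orderings, each equally likely, so P = 4 × 65/759 = 260/759.

260/759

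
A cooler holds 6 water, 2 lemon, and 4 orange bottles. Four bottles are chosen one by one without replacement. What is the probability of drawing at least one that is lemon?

19/33

P(no lemon) = 10/12 × 9/11 × 8/10 × 7/9 = 5040/11880 = 14/33.
P(at least one) = 1 − 14/33 = 19/33.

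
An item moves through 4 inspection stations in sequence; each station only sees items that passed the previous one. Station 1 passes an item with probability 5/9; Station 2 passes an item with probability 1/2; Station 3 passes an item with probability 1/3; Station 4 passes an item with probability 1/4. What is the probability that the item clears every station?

5/216

Multiplying along the chain,
P = 5/9 × 1/2 × 1/3 × 1/4 = 5/216.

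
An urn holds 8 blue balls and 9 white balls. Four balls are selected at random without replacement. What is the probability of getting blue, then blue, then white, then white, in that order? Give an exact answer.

Each draw changes the counts, so multiply the conditional probabilities along the sequence:
P = 8/17 × 7/16 × 9/15 × 8/14 = 4032/57120 = 6/85.

6/85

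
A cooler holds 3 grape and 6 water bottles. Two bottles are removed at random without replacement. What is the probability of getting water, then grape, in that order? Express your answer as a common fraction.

Each draw changes the counts, so multiply the conditional probabilities along the sequence:
P = 6/9 × 3/8 = 18/72 = 1/4.

1/4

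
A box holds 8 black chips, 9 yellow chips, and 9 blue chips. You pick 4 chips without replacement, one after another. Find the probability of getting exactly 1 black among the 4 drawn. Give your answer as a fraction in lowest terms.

3264/7475

One ordering (black drawn first) has probability 8/26 × 18/25 × 17/24 × 16/23 = 39168/358800 = 816/7475.
There are C(4,1) = 4 such orderings, each equally likely, so P = 4 × 816/7475 = 3264/7475.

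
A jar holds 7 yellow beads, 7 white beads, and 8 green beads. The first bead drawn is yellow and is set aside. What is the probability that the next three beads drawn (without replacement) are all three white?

After the first draw, 7 of the remaining 21 beads are white.
P = 7/21 × 6/20 × 5/19 = 210/7980 = 1/38.

1/38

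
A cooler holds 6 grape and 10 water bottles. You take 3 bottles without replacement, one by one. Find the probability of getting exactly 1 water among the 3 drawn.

One ordering (water drawn first) has probability 10/16 × 6/15 × 5/14 = 300/3360 = 5/56.
There are C(3,1) = 3 such orderings, each equally likely, so P = 3 × 5/56 = 15/56.

15/56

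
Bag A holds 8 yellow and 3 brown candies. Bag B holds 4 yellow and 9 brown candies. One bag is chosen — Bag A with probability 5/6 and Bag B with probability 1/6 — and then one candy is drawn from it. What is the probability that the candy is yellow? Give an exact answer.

94/143

From Bag A: P(yellow) = 8/11.
From Bag B: P(yellow) = 4/13.
Total probability = (5/6)(8/11) + (1/6)(4/13) = 94/143.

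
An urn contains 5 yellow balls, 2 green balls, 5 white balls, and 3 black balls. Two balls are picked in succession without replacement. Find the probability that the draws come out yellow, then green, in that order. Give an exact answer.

1/21

Chain rule:
P = 5/15 × 2/14 = 10/210 = 1/21.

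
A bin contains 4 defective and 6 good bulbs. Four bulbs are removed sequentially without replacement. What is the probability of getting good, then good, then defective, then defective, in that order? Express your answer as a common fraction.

1/14

Multiply the probability of each draw given the previous ones:
P = 6/10 × 5/9 × 4/8 × 3/7 = 360/5040 = 1/14.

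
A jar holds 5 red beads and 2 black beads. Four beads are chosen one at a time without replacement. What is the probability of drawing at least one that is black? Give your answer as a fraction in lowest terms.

6/7

P(no black) = 5/7 × 4/6 × 3/5 × 2/4 = 120/840 = 1/7.
P(at least one) = 1 − 1/7 = 6/7.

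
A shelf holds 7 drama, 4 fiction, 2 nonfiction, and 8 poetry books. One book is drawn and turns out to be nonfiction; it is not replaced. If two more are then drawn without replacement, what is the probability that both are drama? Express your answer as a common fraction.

21/190

With the first book removed, 7 drama remain out of 20.
P = 7/20 × 6/19 = 42/380 = 21/190.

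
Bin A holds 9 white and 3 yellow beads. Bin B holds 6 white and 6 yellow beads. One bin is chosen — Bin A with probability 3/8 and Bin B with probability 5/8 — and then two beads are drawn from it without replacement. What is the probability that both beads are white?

From Bin A: P(both white) = (9/12)(8/11) = 6/11.
From Bin B: P(both white) = (6/12)(5/11) = 5/22.
Total probability = (3/8)(6/11) + (5/8)(5/22) = 61/176.

61/176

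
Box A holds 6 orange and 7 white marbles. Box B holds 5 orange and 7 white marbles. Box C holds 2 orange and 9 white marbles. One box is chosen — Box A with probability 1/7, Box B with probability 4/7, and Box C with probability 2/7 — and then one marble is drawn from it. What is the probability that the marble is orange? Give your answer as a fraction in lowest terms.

1069/3003

From Box A: P(orange) = 6/13.
From Box B: P(orange) = 5/12.
From Box C: P(orange) = 2/11.
Total probability = (1/7)(6/13) + (4/7)(5/12) + (2/7)(2/11) = 1069/3003.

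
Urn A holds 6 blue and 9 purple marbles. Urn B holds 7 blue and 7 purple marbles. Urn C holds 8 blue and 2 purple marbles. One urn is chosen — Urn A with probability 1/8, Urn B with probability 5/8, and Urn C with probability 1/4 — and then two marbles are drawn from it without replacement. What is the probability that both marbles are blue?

5203/16380

From Urn A: P(both blue) = (6/15)(5/14) = 1/7.
From Urn B: P(both blue) = (7/14)(6/13) = 3/13.
From Urn C: P(both blue) = (8/10)(7/9) = 28/45.
Total probability = (1/8)(1/7) + (5/8)(3/13) + (1/4)(28/45) = 5203/16380.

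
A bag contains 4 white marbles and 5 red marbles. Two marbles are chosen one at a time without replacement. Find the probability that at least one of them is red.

5/6

P(no red) = 4/9 × 3/8 = 12/72 = 1/6.
P(at least one) = 1 − 1/6 = 5/6.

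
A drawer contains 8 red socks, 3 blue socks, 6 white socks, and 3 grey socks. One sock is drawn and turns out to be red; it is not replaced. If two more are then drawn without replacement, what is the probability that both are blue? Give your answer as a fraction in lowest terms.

1/57

After the first draw, 3 of the remaining 19 socks are blue.
P = 3/19 × 2/18 = 6/342 = 1/57.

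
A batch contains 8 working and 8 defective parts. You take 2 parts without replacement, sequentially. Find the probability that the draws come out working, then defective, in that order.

4/15

Multiply the probability of each draw given the previous ones:
P = 8/16 × 8/15 = 64/240 = 4/15.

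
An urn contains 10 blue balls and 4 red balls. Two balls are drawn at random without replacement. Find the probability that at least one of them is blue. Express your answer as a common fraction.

85/91

P(no blue) = 4/14 × 3/13 = 12/182 = 6/91.
P(at least one) = 1 − 6/91 = 85/91.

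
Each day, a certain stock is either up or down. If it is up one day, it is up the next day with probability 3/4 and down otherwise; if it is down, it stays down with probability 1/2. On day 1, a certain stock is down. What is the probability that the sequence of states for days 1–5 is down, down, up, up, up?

Day 1 is given. For each transition, use the conditional probability from the current state:
P(down | down) = 1/2; P(up | down) = 1/2; P(up | up) = 3/4; P(up | up) = 3/4.
P = 1/2 × 1/2 × 3/4 × 3/4 = 9/64.

9/64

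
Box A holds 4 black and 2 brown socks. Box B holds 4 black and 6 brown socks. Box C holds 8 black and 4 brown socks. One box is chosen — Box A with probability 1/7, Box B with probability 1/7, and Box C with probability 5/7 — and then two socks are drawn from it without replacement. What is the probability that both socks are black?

From Box A: P(both black) = (4/6)(3/5) = 2/5.
From Box B: P(both black) = (4/10)(3/9) = 2/15.
From Box C: P(both black) = (8/12)(7/11) = 14/33.
Total probability = (1/7)(2/5) + (1/7)(2/15) + (5/7)(14/33) = 146/385.

146/385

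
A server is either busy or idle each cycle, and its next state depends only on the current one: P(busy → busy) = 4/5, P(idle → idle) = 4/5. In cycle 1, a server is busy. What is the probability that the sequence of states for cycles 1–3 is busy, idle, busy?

Cycle 1 is given. For each transition, use the conditional probability from the current state:
P(idle | busy) = 1/5; P(busy | idle) = 1/5.
P = 1/5 × 1/5 = 1/25.

1/25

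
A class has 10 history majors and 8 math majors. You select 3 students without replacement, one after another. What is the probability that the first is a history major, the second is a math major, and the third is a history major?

5/34

Chain rule:
P = 10/18 × 8/17 × 9/16 = 720/4896 = 5/34.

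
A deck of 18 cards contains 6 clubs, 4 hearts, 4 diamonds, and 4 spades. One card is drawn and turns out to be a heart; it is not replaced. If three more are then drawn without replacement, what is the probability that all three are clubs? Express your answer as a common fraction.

With the first card removed, 6 clubs remain out of 17.
P = 6/17 × 5/16 × 4/15 = 120/4080 = 1/34.

1/34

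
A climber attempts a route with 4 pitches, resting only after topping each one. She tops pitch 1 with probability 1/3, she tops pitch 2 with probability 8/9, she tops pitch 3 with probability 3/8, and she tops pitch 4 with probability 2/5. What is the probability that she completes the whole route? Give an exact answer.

Multiplying along the chain,
P = 1/3 × 8/9 × 3/8 × 2/5 = 48/1080 = 2/45.

2/45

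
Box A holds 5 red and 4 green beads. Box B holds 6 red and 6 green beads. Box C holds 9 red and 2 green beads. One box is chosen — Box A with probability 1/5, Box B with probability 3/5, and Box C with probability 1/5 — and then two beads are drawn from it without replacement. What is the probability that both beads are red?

From Box A: P(both red) = (5/9)(4/8) = 5/18.
From Box B: P(both red) = (6/12)(5/11) = 5/22.
From Box C: P(both red) = (9/11)(8/10) = 36/55.
Total probability = (1/5)(5/18) + (3/5)(5/22) + (1/5)(36/55) = 799/2475.

799/2475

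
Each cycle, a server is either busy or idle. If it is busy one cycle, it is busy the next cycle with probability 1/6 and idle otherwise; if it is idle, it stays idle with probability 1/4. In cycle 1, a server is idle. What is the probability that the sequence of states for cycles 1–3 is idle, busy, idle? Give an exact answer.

Cycle 1 is given. For each transition, use the conditional probability from the current state:
P(busy | idle) = 3/4; P(idle | busy) = 5/6.
P = 3/4 × 5/6 = 15/24 = 5/8.

5/8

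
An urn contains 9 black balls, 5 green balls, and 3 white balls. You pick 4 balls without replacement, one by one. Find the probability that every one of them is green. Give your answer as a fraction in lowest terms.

P = 5/17 × 4/16 × 3/15 × 2/14 = 120/57120 = 1/476.

1/476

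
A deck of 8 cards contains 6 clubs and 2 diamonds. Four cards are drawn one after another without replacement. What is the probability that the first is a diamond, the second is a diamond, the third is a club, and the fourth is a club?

1/28

Chain rule:
P = 2/8 × 1/7 × 6/6 × 5/5 = 60/1680 = 1/28.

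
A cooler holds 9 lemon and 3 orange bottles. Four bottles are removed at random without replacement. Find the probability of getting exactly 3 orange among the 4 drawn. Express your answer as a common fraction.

One ordering (orange drawn first) has probability 3/12 × 2/11 × 1/10 × 9/9 = 54/11880 = 1/220.
There are C(4,3) = 4 such orderings, each equally likely, so P = 4 × 1/220 = 1/55.

1/55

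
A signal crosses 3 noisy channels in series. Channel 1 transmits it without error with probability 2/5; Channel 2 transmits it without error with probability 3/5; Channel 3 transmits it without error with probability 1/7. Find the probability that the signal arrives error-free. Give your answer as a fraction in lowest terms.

The events are sequential, so multiply the conditional probabilities:
P = 2/5 × 3/5 × 1/7 = 6/175.

6/175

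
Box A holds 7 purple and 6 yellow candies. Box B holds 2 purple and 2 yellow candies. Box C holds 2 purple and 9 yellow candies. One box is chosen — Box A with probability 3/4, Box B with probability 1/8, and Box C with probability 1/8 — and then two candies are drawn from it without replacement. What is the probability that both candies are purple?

7723/34320

From Box A: P(both purple) = (7/13)(6/12) = 7/26.
From Box B: P(both purple) = (2/4)(1/3) = 1/6.
From Box C: P(both purple) = (2/11)(1/10) = 1/55.
Total probability = (3/4)(7/26) + (1/8)(1/6) + (1/8)(1/55) = 7723/34320.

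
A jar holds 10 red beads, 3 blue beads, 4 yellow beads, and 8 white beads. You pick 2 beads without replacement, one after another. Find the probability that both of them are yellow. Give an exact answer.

1/50

P(every draw is yellow) = 4/25 × 3/24 = 12/600 = 1/50.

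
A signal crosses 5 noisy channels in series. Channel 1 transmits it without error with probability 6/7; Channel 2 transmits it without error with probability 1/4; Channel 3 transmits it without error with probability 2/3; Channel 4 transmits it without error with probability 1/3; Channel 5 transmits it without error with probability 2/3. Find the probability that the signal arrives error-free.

2/63

Multiplying along the chain,
P = 6/7 × 1/4 × 2/3 × 1/3 × 2/3 = 24/756 = 2/63.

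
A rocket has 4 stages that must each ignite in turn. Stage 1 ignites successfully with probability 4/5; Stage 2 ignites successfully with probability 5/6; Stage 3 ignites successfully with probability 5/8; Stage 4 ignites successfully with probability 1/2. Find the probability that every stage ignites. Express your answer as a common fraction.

Multiplying along the chain,
P = 4/5 × 5/6 × 5/8 × 1/2 = 100/480 = 5/24.

5/24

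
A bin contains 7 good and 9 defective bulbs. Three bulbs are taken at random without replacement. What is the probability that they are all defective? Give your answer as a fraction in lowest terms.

3/20

P(every draw is defective) = 9/16 × 8/15 × 7/14 = 504/3360 = 3/20.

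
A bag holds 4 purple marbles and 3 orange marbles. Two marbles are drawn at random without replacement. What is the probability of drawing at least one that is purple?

P(no purple) = 3/7 × 2/6 = 6/42 = 1/7.
P(at least one) = 1 − 1/7 = 6/7.

6/7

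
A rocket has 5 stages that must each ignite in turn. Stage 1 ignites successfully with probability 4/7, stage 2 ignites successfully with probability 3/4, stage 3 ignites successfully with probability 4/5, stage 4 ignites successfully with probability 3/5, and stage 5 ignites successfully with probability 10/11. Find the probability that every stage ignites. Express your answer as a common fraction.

Multiplying along the chain,
P = 4/7 × 3/4 × 4/5 × 3/5 × 10/11 = 1440/7700 = 72/385.

72/385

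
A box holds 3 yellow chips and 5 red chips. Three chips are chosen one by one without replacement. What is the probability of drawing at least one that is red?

55/56

P(no red) = 3/8 × 2/7 × 1/6 = 6/336 = 1/56.
P(at least one) = 1 − 1/56 = 55/56.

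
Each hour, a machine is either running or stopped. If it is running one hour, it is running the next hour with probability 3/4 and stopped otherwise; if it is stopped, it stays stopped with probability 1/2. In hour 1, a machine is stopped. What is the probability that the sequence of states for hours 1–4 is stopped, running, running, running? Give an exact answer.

9/32

Hour 1 is given. For each transition, use the conditional probability from the current state:
P(running | stopped) = 1/2; P(running | running) = 3/4; P(running | running) = 3/4.
P = 1/2 × 3/4 × 3/4 = 9/32.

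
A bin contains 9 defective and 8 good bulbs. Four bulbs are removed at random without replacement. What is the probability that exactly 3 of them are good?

One ordering (good drawn first) has probability 8/17 × 7/16 × 6/15 × 9/14 = 3024/57120 = 9/170.
There are C(4,3) = 4 such orderings, each equally likely, so P = 4 × 9/170 = 18/85.

18/85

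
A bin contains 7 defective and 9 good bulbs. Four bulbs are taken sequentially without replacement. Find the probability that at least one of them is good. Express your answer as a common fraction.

P(no good) = 7/16 × 6/15 × 5/14 × 4/13 = 840/43680 = 1/52.
P(at least one) = 1 − 1/52 = 51/52.

51/52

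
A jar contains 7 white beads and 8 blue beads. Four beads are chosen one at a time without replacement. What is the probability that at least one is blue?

38/39

P(no blue) = 7/15 × 6/14 × 5/13 × 4/12 = 840/32760 = 1/39.
P(at least one) = 1 − 1/39 = 38/39.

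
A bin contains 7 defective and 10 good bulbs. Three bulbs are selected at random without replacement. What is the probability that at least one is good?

129/136

P(no good) = 7/17 × 6/16 × 5/15 = 210/4080 = 7/136.
P(at least one) = 1 − 7/136 = 129/136.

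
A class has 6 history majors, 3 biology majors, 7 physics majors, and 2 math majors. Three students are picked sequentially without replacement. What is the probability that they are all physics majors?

P = 7/18 × 6/17 × 5/16 = 210/4896 = 35/816.

35/816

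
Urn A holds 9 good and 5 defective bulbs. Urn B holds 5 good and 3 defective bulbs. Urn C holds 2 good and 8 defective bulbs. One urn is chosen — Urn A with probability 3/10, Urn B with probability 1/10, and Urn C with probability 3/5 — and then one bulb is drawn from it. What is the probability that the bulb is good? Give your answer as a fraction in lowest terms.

From Urn A: P(good) = 9/14.
From Urn B: P(good) = 5/8.
From Urn C: P(good) = 2/10.
Total probability = (3/10)(9/14) + (1/10)(5/8) + (3/5)(2/10) = 1051/2800.

1051/2800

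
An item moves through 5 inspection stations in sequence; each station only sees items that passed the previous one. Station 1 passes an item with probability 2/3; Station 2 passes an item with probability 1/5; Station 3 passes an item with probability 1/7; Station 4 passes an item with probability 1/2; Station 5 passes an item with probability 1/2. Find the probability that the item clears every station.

The events are sequential, so multiply the conditional probabilities:
P = 2/3 × 1/5 × 1/7 × 1/2 × 1/2 = 2/420 = 1/210.

1/210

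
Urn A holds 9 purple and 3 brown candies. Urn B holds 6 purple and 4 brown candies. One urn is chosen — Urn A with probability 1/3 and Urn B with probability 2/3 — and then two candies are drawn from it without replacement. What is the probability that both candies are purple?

40/99

From Urn A: P(both purple) = (9/12)(8/11) = 6/11.
From Urn B: P(both purple) = (6/10)(5/9) = 1/3.
Total probability = (1/3)(6/11) + (2/3)(1/3) = 40/99.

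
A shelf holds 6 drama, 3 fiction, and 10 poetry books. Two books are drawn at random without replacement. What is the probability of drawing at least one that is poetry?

15/19

P(no poetry) = 9/19 × 8/18 = 72/342 = 4/19.
P(at least one) = 1 − 4/19 = 15/19.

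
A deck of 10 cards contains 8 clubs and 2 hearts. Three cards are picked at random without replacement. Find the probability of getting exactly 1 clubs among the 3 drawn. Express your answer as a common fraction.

1/15

One ordering (a club drawn first) has probability 8/10 × 2/9 × 1/8 = 16/720 = 1/45.
There are C(3,1) = 3 such orderings, each equally likely, so P = 3 × 1/45 = 1/15.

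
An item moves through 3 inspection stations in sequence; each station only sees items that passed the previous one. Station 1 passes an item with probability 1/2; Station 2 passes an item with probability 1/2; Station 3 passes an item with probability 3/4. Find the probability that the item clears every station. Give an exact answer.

The events are sequential, so multiply the conditional probabilities:
P = 1/2 × 1/2 × 3/4 = 3/16.

3/16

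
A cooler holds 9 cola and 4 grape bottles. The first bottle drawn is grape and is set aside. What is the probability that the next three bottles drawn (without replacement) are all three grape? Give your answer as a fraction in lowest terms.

1/220

With the first bottle removed, 3 grape remain out of 12.
P = 3/12 × 2/11 × 1/10 = 6/1320 = 1/220.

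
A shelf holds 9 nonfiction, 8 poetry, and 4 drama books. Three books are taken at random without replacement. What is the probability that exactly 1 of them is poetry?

312/665

One ordering (poetry drawn first) has probability 8/21 × 13/20 × 12/19 = 1248/7980 = 104/665.
There are C(3,1) = 3 such orderings, each equally likely, so P = 3 × 104/665 = 312/665.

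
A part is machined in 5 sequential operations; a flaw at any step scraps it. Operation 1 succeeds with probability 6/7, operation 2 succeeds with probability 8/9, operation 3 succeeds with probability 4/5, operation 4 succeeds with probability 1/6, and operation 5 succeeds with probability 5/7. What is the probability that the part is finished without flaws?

32/441

Each stage is reached only if all earlier stages succeed, so
P = 6/7 × 8/9 × 4/5 × 1/6 × 5/7 = 960/13230 = 32/441.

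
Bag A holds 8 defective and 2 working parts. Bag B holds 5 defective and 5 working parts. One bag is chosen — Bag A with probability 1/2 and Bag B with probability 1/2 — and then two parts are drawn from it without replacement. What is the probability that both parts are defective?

19/45

From Bag A: P(both defective) = (8/10)(7/9) = 28/45.
From Bag B: P(both defective) = (5/10)(4/9) = 2/9.
Total probability = (1/2)(28/45) + (1/2)(2/9) = 19/45.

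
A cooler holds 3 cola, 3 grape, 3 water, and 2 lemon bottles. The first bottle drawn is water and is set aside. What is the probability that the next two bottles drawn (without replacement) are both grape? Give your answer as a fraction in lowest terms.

1/15

With the first bottle removed, 3 grape remain out of 10.
P = 3/10 × 2/9 = 6/90 = 1/15.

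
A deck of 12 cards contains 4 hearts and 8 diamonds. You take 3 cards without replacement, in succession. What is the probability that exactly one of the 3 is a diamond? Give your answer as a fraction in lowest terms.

12/55

One ordering (a diamond drawn first) has probability 8/12 × 4/11 × 3/10 = 96/1320 = 4/55.
There are C(3,1) = 3 such orderings, each equally likely, so P = 3 × 4/55 = 12/55.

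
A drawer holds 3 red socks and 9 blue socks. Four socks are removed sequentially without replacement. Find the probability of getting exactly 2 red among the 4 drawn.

12/55

One ordering (red drawn first) has probability 3/12 × 2/11 × 9/10 × 8/9 = 432/11880 = 2/55.
There are C(4,2) = 6 such orderings, each equally likely, so P = 6 × 2/55 = 12/55.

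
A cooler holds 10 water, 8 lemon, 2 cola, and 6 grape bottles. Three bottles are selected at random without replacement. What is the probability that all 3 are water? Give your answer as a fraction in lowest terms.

P = 10/26 × 9/25 × 8/24 = 720/15600 = 3/65.

3/65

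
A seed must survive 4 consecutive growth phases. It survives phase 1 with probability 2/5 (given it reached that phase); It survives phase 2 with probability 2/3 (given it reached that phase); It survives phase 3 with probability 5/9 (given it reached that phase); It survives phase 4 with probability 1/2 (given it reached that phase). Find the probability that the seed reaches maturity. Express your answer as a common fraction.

2/27

The events are sequential, so multiply the conditional probabilities:
P = 2/5 × 2/3 × 5/9 × 1/2 = 20/270 = 2/27.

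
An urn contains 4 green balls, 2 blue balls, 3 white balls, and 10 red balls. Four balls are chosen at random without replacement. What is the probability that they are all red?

35/646

P = 10/19 × 9/18 × 8/17 × 7/16 = 5040/93024 = 35/646.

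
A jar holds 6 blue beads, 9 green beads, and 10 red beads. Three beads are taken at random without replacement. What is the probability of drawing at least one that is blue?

P(no blue) = 19/25 × 18/24 × 17/23 = 5814/13800 = 969/2300.
P(at least one) = 1 − 969/2300 = 1331/2300.

1331/2300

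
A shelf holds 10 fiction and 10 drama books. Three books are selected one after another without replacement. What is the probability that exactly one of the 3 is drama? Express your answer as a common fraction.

One ordering (drama drawn first) has probability 10/20 × 10/19 × 9/18 = 900/6840 = 5/38.
There are C(3,1) = 3 such orderings, each equally likely, so P = 3 × 5/38 = 15/38.

15/38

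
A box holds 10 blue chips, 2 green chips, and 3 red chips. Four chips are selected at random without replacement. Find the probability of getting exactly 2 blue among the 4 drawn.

One ordering (blue drawn first) has probability 10/15 × 9/14 × 5/13 × 4/12 = 1800/32760 = 5/91.
There are C(4,2) = 6 such orderings, each equally likely, so P = 6 × 5/91 = 30/91.

30/91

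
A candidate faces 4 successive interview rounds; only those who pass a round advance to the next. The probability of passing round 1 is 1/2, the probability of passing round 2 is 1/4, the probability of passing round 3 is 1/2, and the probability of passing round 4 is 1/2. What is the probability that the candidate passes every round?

1/32

Each stage is reached only if all earlier stages succeed, so
P = 1/2 × 1/4 × 1/2 × 1/2 = 1/32.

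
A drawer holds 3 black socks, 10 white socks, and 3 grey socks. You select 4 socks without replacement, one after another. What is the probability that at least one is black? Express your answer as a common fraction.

P(no black) = 13/16 × 12/15 × 11/14 × 10/13 = 17160/43680 = 11/28.
P(at least one) = 1 − 11/28 = 17/28.

17/28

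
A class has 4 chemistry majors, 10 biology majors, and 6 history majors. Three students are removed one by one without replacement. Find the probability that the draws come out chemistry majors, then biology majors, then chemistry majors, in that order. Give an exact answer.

Each draw changes the counts, so multiply the conditional probabilities along the sequence:
P = 4/20 × 10/19 × 3/18 = 120/6840 = 1/57.

1/57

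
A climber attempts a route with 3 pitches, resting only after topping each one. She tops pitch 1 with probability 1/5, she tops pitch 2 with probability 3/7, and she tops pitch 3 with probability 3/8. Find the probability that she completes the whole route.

Each stage is reached only if all earlier stages succeed, so
P = 1/5 × 3/7 × 3/8 = 9/280.

9/280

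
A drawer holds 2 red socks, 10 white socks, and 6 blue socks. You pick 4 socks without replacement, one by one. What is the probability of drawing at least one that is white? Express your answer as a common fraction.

299/306

P(no white) = 8/18 × 7/17 × 6/16 × 5/15 = 1680/73440 = 7/306.
P(at least one) = 1 − 7/306 = 299/306.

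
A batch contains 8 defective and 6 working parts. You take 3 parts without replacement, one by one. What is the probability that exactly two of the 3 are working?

One ordering (working drawn first) has probability 6/14 × 5/13 × 8/12 = 240/2184 = 10/91.
There are C(3,2) = 3 such orderings, each equally likely, so P = 3 × 10/91 = 30/91.

30/91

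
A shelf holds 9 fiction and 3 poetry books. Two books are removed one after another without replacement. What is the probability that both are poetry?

P = 3/12 × 2/11 = 6/132 = 1/22.

1/22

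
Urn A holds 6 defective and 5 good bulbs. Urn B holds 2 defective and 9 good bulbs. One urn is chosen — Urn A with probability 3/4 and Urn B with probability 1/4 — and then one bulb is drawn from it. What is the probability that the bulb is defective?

From Urn A: P(defective) = 6/11.
From Urn B: P(defective) = 2/11.
Total probability = (3/4)(6/11) + (1/4)(2/11) = 5/11.

5/11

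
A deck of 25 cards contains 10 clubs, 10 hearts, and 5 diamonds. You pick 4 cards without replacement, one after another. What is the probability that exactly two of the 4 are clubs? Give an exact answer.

189/506

One ordering (clubs drawn first) has probability 10/25 × 9/24 × 15/23 × 14/22 = 18900/303600 = 63/1012.
There are C(4,2) = 6 such orderings, each equally likely, so P = 6 × 63/1012 = 189/506.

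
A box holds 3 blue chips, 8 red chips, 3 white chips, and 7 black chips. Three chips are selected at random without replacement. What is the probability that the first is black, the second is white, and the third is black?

Multiply the probability of each draw given the previous ones:
P = 7/21 × 3/20 × 6/19 = 126/7980 = 3/190.

3/190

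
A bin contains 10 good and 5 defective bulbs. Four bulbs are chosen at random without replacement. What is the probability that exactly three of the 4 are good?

One ordering (good drawn first) has probability 10/15 × 9/14 × 8/13 × 5/12 = 3600/32760 = 10/91.
There are C(4,3) = 4 such orderings, each equally likely, so P = 4 × 10/91 = 40/91.

40/91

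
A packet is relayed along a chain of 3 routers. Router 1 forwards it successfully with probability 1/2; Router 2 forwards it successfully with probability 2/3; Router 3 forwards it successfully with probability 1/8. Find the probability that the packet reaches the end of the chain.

The events are sequential, so multiply the conditional probabilities:
P = 1/2 × 2/3 × 1/8 = 2/48 = 1/24.

1/24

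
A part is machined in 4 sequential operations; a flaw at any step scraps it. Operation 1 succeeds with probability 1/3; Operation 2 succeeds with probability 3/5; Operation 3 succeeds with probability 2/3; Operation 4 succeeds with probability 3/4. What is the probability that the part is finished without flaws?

Each stage is reached only if all earlier stages succeed, so
P = 1/3 × 3/5 × 2/3 × 3/4 = 18/180 = 1/10.

1/10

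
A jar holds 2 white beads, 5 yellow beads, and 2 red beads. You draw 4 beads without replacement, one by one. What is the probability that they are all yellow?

P(all yellow) = 5/9 × 4/8 × 3/7 × 2/6 = 120/3024 = 5/126.

5/126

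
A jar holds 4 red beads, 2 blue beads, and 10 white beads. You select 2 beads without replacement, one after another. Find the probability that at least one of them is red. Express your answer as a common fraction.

P(no red) = 12/16 × 11/15 = 132/240 = 11/20.
P(at least one) = 1 − 11/20 = 9/20.

9/20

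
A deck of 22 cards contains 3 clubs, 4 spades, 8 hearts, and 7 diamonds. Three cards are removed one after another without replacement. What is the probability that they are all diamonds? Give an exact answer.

P(every draw is a diamond) = 7/22 × 6/21 × 5/20 = 210/9240 = 1/44.

1/44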